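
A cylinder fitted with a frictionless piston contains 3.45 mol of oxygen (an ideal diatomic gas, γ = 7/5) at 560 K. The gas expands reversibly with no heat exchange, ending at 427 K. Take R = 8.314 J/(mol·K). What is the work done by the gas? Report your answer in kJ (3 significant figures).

Adiabatic ⇒ Q = 0, so W_by = −ΔU = nCᵥ(T₁ − T₂).
Cᵥ = 5R/2 = 20.79 J/(mol·K).
W = (3.45)(20.79)(560 − 427) = 9537 J.

W ≈ 9.54 kJ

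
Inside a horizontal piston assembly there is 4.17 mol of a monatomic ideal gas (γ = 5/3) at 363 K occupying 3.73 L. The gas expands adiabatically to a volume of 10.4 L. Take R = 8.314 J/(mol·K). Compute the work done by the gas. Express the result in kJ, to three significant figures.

W ≈ 9.35 kJ

Adiabatic: TV^(γ−1) = const with γ = 5/3.
T₂ = T₁ (V₁/V₂)^(γ−1) = 363 × (3.73/10.4)^0.667 = 363 × 0.5048 = 183.2 K.
W_by = nCᵥ(T₁ − T₂) = (4.17)(12.47)(363 − 183.2) = 9348 J.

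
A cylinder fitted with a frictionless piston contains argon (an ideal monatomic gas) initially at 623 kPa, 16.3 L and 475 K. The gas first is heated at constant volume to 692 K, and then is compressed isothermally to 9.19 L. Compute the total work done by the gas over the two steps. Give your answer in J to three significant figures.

Step 1 (isochoric): W = 0 (constant volume).
After step 1: P = 907.6 kPa (V unchanged).
Step 2 (isothermal): W = P₁V₁ ln(V₂/V₁) = (14794) ln(9.19/16.3) = -8478 J.
W_total = 0 − 8478 = -8478 J.

W_total ≈ -8480 J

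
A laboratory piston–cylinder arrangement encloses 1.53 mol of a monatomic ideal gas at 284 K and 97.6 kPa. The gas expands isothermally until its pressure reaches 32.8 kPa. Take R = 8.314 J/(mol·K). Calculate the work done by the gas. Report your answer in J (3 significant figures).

W ≈ 3940 J

Isothermal process: W = nRT ln(V₂/V₁) = nRT ln(P₁/P₂).
W = (1.53)(8.314)(284) × ln(97.6/32.8)
  = 3613 × ln(2.976) = 3613 × 1.09
W_by_gas = 3939 J.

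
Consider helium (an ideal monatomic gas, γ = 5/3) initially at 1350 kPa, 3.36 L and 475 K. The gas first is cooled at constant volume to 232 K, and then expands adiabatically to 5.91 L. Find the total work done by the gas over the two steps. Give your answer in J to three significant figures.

W_total ≈ 1040 J

Step 1 (isochoric): W = 0 (constant volume).
After step 1: P = 659.4 kPa (V unchanged).
Step 2 (adiabatic): W = (P₁V₁ − P₂V₂)/(γ−1) = (2215 − 1520)/0.667 = 1043 J.
W_total = 0 + 1043 = 1043 J.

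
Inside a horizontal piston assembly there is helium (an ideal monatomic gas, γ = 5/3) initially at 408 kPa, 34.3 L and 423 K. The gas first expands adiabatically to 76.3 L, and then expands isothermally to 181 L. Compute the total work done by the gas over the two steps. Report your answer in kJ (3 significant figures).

Step 1 (adiabatic): W = (P₁V₁ − P₂V₂)/(γ−1) = (13994 − 8212)/0.667 = 8673 J.
After step 1: P = 107.6 kPa, V = 76.3 L, T = 248.2 K.
Step 2 (isothermal): W = P₁V₁ ln(V₂/V₁) = (8212) ln(181/76.3) = 7094 J.
W_total = 8673 + 7094 = 15767 J.

W_total ≈ 15.8 kJ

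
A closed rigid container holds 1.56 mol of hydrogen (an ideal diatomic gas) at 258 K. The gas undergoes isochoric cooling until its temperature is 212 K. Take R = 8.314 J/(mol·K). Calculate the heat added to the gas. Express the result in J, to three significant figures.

Constant volume ⇒ W = 0, so Q = ΔU = nCᵥΔT with Cᵥ = 5R/2 = 20.79 J/(mol·K).
ΔU = (1.56)(20.79)(212 − 258) = -1492 J.

Q ≈ -1490 J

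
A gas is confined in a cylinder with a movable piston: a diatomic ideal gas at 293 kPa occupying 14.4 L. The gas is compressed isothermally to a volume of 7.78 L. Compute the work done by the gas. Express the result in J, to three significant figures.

Isothermal: W = nRT ln(V₂/V₁) = P₁V₁ ln(V₂/V₁).
P₁V₁ = (293 kPa)(14.4 L) = 4219 J.
W = 4219 × ln(7.78/14.4) = 4219 × -0.6157
W_by_gas = -2598 J.

W ≈ -2600 J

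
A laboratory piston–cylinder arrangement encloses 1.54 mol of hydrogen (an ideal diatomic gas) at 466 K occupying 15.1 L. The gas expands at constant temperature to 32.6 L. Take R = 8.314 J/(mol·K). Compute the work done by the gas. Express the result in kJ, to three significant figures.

Isothermal: W = nRT ln(V₂/V₁).
W = (1.54)(8.314)(466) × ln(32.6/15.1)
  = 5966 × 0.7696
W_by_gas = 4592 J.

W ≈ 4.59 kJ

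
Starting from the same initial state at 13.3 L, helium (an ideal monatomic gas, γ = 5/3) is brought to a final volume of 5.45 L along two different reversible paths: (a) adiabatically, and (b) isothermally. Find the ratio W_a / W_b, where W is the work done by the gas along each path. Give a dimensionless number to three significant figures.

W_a / W_b ≈ 1.37

Path (a) adiabatic: W = P₁V₁(1 − (V₁/V₂)^(γ−1))/(γ−1) → W_a/(P₁V₁) = -1.219.
Path (b) isothermal: W = P₁V₁ ln(V₂/V₁) → W_b/(P₁V₁) = -0.8921.
W_a / W_b = -1.219 / -0.8921 = 1.366.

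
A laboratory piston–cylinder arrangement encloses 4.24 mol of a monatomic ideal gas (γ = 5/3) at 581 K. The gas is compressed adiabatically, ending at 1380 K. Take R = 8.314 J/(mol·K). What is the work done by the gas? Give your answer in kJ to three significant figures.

W ≈ -42.2 kJ

Adiabatic ⇒ Q = 0, so W_by = −ΔU = nCᵥ(T₁ − T₂).
Cᵥ = 3R/2 = 12.47 J/(mol·K).
W = (4.24)(12.47)(581 − 1380) = -42249 J.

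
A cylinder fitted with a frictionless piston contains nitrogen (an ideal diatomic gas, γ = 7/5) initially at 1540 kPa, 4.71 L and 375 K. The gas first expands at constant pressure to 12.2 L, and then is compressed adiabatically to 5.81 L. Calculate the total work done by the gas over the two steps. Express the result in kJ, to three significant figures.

Step 1 (isobaric): W = PΔV = (1540 kPa)(12.2 − 4.71 L) = 11535 J.
After step 1: P = 1540 kPa, V = 12.2 L, T = 971.3 K.
Step 2 (adiabatic): W = (P₁V₁ − P₂V₂)/(γ−1) = (18788 − 25279)/0.4 = -16227 J.
W_total = 11535 − 16227 = -4692 J.

W_total ≈ -4.69 kJ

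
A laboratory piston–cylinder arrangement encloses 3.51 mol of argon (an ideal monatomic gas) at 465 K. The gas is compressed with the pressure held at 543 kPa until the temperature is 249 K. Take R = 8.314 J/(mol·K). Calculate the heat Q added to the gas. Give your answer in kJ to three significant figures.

Q ≈ -15.8 kJ

Isobaric: W = nRΔT = (3.51)(8.314)(-216) = -6303 J.
ΔU = nCᵥΔT with Cᵥ = 3R/2: ΔU = (3.51)(12.47)(-216) = -9455 J.
Q = ΔU + W = -9455 − 6303 = -15758 J.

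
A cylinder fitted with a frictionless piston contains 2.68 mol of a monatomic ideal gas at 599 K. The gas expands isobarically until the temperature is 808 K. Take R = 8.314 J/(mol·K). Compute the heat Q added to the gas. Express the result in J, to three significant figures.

Isobaric: W = nRΔT = (2.68)(8.314)(209) = 4657 J.
ΔU = nCᵥΔT with Cᵥ = 3R/2: ΔU = (2.68)(12.47)(209) = 6985 J.
Q = ΔU + W = 6985 + 4657 = 11642 J.

Q ≈ 11600 J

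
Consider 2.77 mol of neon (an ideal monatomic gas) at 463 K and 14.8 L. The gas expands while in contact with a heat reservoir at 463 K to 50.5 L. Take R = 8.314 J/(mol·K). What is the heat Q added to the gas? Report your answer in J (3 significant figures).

Q ≈ 13100 J

Isothermal ⇒ ΔU = 0, so Q = W = nRT ln(V₂/V₁).
Q = (2.77)(8.314)(463) ln(50.5/14.8) = 10663 × 1.227 = 13087 J.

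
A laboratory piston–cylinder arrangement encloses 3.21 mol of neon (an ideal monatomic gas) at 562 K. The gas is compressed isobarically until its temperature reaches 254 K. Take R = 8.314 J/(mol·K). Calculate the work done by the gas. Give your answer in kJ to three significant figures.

Isobaric: W = P ΔV = nR ΔT.
W = (3.21)(8.314)(254 − 562) = -8220 J.

W ≈ -8.22 kJ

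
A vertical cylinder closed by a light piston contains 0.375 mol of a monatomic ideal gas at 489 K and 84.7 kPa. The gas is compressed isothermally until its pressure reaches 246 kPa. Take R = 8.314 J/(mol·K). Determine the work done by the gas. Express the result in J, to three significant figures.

Isothermal process: W = nRT ln(V₂/V₁) = nRT ln(P₁/P₂).
W = (0.375)(8.314)(489) × ln(84.7/246)
  = 1525 × ln(0.3443) = 1525 × -1.066
W_by_gas = -1626 J.

W ≈ -1630 J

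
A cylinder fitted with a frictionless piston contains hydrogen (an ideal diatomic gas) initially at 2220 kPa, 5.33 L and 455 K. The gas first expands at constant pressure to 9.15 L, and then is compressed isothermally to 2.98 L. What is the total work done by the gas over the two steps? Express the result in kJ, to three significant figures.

W_total ≈ -14.3 kJ

Step 1 (isobaric): W = PΔV = (2220 kPa)(9.15 − 5.33 L) = 8480 J.
After step 1: P = 2220 kPa, V = 9.15 L, T = 781.1 K.
Step 2 (isothermal): W = P₁V₁ ln(V₂/V₁) = (20313) ln(2.98/9.15) = -22788 J.
W_total = 8480 − 22788 = -14307 J.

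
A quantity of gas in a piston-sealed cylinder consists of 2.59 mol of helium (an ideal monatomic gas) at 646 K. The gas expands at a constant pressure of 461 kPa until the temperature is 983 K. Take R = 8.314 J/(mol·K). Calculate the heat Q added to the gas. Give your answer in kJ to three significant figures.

Q ≈ 18.1 kJ

Isobaric: W = nRΔT = (2.59)(8.314)(337) = 7257 J.
ΔU = nCᵥΔT with Cᵥ = 3R/2: ΔU = (2.59)(12.47)(337) = 10885 J.
Q = ΔU + W = 10885 + 7257 = 18142 J.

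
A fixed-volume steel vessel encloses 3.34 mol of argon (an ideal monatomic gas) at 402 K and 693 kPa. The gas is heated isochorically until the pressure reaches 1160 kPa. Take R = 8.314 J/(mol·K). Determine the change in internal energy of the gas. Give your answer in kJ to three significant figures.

Constant volume ⇒ W = 0, so Q = ΔU = nCᵥΔT with Cᵥ = 3R/2 = 12.47 J/(mol·K).
At constant V, T₂/T₁ = P₂/P₁ ⇒ ΔT = T₁(P₂/P₁ − 1) = 402·(1160/693 − 1) = 270.9 K.
ΔU = (3.34)(12.47)(270.9) = 11284 J.

ΔU ≈ 11.3 kJ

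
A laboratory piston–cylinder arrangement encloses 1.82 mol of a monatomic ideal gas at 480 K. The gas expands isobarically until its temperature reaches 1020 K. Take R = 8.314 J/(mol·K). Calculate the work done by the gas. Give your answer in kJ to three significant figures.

W ≈ 8.17 kJ

Isobaric: W = P ΔV = nR ΔT.
W = (1.82)(8.314)(1020 − 480) = 8171 J.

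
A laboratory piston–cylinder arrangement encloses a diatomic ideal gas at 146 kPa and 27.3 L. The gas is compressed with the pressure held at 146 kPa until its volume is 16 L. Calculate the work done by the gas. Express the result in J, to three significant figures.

W ≈ -1650 J

Isobaric: W = P ΔV.
W = (146 kPa)(16 − 27.3 L) = (146)(-11.3) = -1650 J.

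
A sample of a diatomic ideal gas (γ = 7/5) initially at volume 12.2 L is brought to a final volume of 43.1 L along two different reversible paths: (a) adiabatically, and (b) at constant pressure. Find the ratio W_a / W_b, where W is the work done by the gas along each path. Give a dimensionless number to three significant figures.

W_a / W_b ≈ 0.391

Path (a) adiabatic: W = P₁V₁(1 − (V₁/V₂)^(γ−1))/(γ−1) → W_a/(P₁V₁) = 0.991.
Path (b) isobaric: W = P₁(V₂ − V₁) → W_b/(P₁V₁) = 2.533.
W_a / W_b = 0.991 / 2.533 = 0.3913.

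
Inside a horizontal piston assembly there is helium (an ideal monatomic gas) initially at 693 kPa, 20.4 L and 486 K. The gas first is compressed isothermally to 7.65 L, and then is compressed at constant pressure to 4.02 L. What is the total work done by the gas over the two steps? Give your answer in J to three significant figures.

W_total ≈ -20600 J

Step 1 (isothermal): W = P₁V₁ ln(V₂/V₁) = (14137) ln(7.65/20.4) = -13866 J.
After step 1: P = 1848 kPa, V = 7.65 L, T = 486 K.
Step 2 (isobaric): W = PΔV = (1848 kPa)(4.02 − 7.65 L) = -6708 J.
W_total = -13866 − 6708 = -20574 J.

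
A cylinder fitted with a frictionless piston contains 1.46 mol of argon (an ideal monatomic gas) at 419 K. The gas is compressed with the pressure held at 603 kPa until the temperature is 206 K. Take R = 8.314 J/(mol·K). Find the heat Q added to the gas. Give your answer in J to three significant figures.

Isobaric: W = nRΔT = (1.46)(8.314)(-213) = -2585 J.
ΔU = nCᵥΔT with Cᵥ = 3R/2: ΔU = (1.46)(12.47)(-213) = -3878 J.
Q = ΔU + W = -3878 − 2585 = -6464 J.

Q ≈ -6460 J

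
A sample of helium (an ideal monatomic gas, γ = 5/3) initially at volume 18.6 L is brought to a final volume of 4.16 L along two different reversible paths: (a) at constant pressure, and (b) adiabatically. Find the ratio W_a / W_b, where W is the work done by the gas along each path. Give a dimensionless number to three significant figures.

Path (a) isobaric: W = P₁(V₂ − V₁) → W_a/(P₁V₁) = -0.7763.
Path (b) adiabatic: W = P₁V₁(1 − (V₁/V₂)^(γ−1))/(γ−1) → W_b/(P₁V₁) = -2.571.
W_a / W_b = -0.7763 / -2.571 = 0.302.

W_a / W_b ≈ 0.302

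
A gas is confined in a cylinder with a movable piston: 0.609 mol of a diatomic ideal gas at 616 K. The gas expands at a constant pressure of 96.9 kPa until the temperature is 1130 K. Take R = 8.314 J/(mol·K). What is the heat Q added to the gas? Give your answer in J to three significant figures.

Isobaric: W = nRΔT = (0.609)(8.314)(514) = 2602 J.
ΔU = nCᵥΔT with Cᵥ = 5R/2: ΔU = (0.609)(20.79)(514) = 6506 J.
Q = ΔU + W = 6506 + 2602 = 9109 J.

Q ≈ 9110 J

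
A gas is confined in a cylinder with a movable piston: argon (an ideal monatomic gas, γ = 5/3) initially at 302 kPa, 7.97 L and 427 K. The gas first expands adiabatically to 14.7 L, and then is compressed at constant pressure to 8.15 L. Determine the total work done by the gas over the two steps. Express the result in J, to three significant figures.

W_total ≈ 497 J

Step 1 (adiabatic): W = (P₁V₁ − P₂V₂)/(γ−1) = (2407 − 1600)/0.667 = 1210 J.
After step 1: P = 108.9 kPa, V = 14.7 L, T = 283.9 K.
Step 2 (isobaric): W = PΔV = (108.9 kPa)(8.15 − 14.7 L) = -713.1 J.
W_total = 1210 − 713.1 = 496.7 J.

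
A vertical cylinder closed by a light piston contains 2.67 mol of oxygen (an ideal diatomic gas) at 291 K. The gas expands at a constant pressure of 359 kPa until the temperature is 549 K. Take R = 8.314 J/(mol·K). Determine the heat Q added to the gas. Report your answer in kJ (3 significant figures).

Q ≈ 20.0 kJ

Isobaric: W = nRΔT = (2.67)(8.314)(258) = 5727 J.
ΔU = nCᵥΔT with Cᵥ = 5R/2: ΔU = (2.67)(20.79)(258) = 14318 J.
Q = ΔU + W = 14318 + 5727 = 20045 J.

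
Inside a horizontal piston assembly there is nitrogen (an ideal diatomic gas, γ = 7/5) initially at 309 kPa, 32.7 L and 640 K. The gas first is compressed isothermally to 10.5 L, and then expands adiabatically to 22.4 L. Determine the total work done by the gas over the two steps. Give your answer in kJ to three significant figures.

Step 1 (isothermal): W = P₁V₁ ln(V₂/V₁) = (10104) ln(10.5/32.7) = -11478 J.
After step 1: P = 962.3 kPa, V = 10.5 L, T = 640 K.
Step 2 (adiabatic): W = (P₁V₁ − P₂V₂)/(γ−1) = (10104 − 7462)/0.4 = 6605 J.
W_total = -11478 + 6605 = -4874 J.

W_total ≈ -4.87 kJ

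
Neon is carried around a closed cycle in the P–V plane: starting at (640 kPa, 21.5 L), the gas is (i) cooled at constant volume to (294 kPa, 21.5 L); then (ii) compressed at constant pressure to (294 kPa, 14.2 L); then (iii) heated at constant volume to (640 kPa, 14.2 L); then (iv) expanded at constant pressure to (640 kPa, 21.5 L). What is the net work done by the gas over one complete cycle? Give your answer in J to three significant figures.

Constant-volume legs do no work.
W(ii) = (294)(14.2 − 21.5) = -2146 J; W(iv) = (640)(21.5 − 14.2) = 4672 J.
W_net = -2146 + 4672 = 2526 J (the clockwise enclosed area).

W_net ≈ 2530 J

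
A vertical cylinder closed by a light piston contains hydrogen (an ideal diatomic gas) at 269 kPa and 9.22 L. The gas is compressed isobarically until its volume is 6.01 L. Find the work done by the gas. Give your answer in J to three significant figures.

W ≈ -863 J

Isobaric: W = P ΔV.
W = (269 kPa)(6.01 − 9.22 L) = (269)(-3.21) = -863.5 J.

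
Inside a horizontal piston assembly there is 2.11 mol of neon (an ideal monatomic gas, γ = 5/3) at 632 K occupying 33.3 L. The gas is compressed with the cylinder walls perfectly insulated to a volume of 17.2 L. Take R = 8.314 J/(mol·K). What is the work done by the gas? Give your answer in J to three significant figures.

Adiabatic: TV^(γ−1) = const with γ = 5/3.
T₂ = T₁ (V₁/V₂)^(γ−1) = 632 × (33.3/17.2)^0.667 = 632 × 1.553 = 981.7 K.
W_by = nCᵥ(T₁ − T₂) = (2.11)(12.47)(632 − 981.7) = -9203 J.

W ≈ -9200 J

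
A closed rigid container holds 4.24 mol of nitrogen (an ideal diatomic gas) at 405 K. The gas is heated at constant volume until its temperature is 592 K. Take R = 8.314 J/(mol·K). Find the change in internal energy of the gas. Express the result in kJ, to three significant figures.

ΔU ≈ 16.5 kJ

Constant volume ⇒ W = 0, so Q = ΔU = nCᵥΔT with Cᵥ = 5R/2 = 20.79 J/(mol·K).
ΔU = (4.24)(20.79)(592 − 405) = 16480 J.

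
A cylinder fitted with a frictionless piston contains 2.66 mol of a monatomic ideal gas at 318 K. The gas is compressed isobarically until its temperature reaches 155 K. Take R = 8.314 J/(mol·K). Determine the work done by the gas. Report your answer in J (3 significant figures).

Isobaric: W = P ΔV = nR ΔT.
W = (2.66)(8.314)(155 − 318) = -3605 J.

W ≈ -3600 J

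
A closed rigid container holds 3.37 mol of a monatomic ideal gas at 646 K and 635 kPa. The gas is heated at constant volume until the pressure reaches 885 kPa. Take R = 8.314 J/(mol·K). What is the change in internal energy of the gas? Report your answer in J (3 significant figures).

ΔU ≈ 10700 J

Constant volume ⇒ W = 0, so Q = ΔU = nCᵥΔT with Cᵥ = 3R/2 = 12.47 J/(mol·K).
At constant V, T₂/T₁ = P₂/P₁ ⇒ ΔT = T₁(P₂/P₁ − 1) = 646·(885/635 − 1) = 254.3 K.
ΔU = (3.37)(12.47)(254.3) = 10689 J.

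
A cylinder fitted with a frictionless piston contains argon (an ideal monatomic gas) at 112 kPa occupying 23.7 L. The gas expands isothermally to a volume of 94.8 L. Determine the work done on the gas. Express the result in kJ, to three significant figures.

W ≈ -3.68 kJ

Isothermal: W = nRT ln(V₂/V₁) = P₁V₁ ln(V₂/V₁).
P₁V₁ = (112 kPa)(23.7 L) = 2654 J.
W = 2654 × ln(94.8/23.7) = 2654 × 1.386
W_by_gas = 3680 J; work on gas = −W_by = -3680 J.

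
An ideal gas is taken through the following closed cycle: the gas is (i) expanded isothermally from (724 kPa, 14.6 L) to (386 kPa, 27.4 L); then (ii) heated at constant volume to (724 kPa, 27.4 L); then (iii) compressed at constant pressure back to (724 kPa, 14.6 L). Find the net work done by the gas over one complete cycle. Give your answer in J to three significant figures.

W_net ≈ -2610 J

Leg (i): W = PᵢVᵢ ln(V_f/Vᵢ) = (10570) ln(27.4/14.6) = 6654 J.
Leg (ii): W = 0.
Leg (iii): W = PΔV = (724)(14.6 − 27.4) = -9267 J.
W_net = 6654 − 9267 = -2613 J.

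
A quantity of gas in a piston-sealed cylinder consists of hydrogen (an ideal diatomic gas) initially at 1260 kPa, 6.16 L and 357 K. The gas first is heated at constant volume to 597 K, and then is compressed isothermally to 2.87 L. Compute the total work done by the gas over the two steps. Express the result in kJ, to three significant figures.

W_total ≈ -9.91 kJ

Step 1 (isochoric): W = 0 (constant volume).
After step 1: P = 2107 kPa (V unchanged).
Step 2 (isothermal): W = P₁V₁ ln(V₂/V₁) = (12979) ln(2.87/6.16) = -9913 J.
W_total = 0 − 9913 = -9913 J.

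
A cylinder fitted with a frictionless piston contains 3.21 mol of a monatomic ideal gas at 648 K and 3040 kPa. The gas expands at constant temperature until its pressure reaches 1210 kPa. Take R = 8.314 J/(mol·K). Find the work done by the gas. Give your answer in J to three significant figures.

Isothermal process: W = nRT ln(V₂/V₁) = nRT ln(P₁/P₂).
W = (3.21)(8.314)(648) × ln(3040/1210)
  = 17294 × ln(2.512) = 17294 × 0.9212
W_by_gas = 15932 J.

W ≈ 15900 J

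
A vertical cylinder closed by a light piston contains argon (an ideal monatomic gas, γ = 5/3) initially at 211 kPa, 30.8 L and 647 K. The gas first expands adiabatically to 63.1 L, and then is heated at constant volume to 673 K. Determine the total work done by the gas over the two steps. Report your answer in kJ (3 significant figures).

Step 1 (adiabatic): W = (P₁V₁ − P₂V₂)/(γ−1) = (6499 − 4029)/0.667 = 3705 J.
Step 2 (isochoric): W = 0 (constant volume).
W_total = 3705 + 0 = 3705 J.

W_total ≈ 3.70 kJ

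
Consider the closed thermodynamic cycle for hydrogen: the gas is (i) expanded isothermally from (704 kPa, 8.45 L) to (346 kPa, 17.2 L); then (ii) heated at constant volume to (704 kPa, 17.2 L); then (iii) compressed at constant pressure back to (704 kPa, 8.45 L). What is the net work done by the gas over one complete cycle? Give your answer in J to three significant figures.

W_net ≈ -1930 J

Leg (i): W = PᵢVᵢ ln(V_f/Vᵢ) = (5949) ln(17.2/8.45) = 4228 J.
Leg (ii): W = 0.
Leg (iii): W = PΔV = (704)(8.45 − 17.2) = -6160 J.
W_net = 4228 − 6160 = -1932 J.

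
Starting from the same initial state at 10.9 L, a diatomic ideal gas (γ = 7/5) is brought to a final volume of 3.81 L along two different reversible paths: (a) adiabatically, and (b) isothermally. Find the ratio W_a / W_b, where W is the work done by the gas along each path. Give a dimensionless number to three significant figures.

Path (a) adiabatic: W = P₁V₁(1 − (V₁/V₂)^(γ−1))/(γ−1) → W_a/(P₁V₁) = -1.307.
Path (b) isothermal: W = P₁V₁ ln(V₂/V₁) → W_b/(P₁V₁) = -1.051.
W_a / W_b = -1.307 / -1.051 = 1.243.

W_a / W_b ≈ 1.24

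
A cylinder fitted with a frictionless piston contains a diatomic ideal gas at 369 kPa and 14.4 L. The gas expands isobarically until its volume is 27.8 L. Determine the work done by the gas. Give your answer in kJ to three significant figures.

W ≈ 4.94 kJ

Isobaric: W = P ΔV.
W = (369 kPa)(27.8 − 14.4 L) = (369)(13.4) = 4945 J.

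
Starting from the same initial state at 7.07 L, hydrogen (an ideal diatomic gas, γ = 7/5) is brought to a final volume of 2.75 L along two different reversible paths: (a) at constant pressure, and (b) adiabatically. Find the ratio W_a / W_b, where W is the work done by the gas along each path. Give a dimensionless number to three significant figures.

Path (a) isobaric: W = P₁(V₂ − V₁) → W_a/(P₁V₁) = -0.611.
Path (b) adiabatic: W = P₁V₁(1 − (V₁/V₂)^(γ−1))/(γ−1) → W_b/(P₁V₁) = -1.147.
W_a / W_b = -0.611 / -1.147 = 0.5326.

W_a / W_b ≈ 0.533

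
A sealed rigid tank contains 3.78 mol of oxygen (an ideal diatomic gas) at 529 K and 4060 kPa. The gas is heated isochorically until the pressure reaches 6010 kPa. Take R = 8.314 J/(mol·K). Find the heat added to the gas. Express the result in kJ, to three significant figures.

Constant volume ⇒ W = 0, so Q = ΔU = nCᵥΔT with Cᵥ = 5R/2 = 20.79 J/(mol·K).
At constant V, T₂/T₁ = P₂/P₁ ⇒ ΔT = T₁(P₂/P₁ − 1) = 529·(6010/4060 − 1) = 254.1 K.
ΔU = (3.78)(20.79)(254.1) = 19962 J.

Q ≈ 20.0 kJ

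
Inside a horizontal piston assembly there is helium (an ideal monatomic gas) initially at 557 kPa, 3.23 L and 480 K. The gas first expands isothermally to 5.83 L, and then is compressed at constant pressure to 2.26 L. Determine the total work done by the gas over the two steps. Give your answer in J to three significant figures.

Step 1 (isothermal): W = P₁V₁ ln(V₂/V₁) = (1799) ln(5.83/3.23) = 1062 J.
After step 1: P = 308.6 kPa, V = 5.83 L, T = 480 K.
Step 2 (isobaric): W = PΔV = (308.6 kPa)(2.26 − 5.83 L) = -1102 J.
W_total = 1062 − 1102 = -39.25 J.

W_total ≈ -39.2 J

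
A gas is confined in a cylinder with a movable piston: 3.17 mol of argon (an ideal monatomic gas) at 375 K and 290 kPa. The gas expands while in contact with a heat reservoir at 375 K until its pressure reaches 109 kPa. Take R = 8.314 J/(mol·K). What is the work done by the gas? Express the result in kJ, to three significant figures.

W ≈ 9.67 kJ

Isothermal process: W = nRT ln(V₂/V₁) = nRT ln(P₁/P₂).
W = (3.17)(8.314)(375) × ln(290/109)
  = 9883 × ln(2.661) = 9883 × 0.9785
W_by_gas = 9671 J.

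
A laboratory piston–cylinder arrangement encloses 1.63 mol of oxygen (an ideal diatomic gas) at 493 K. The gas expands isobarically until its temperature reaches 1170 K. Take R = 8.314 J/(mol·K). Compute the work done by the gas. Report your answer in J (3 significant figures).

Isobaric: W = P ΔV = nR ΔT.
W = (1.63)(8.314)(1170 − 493) = 9175 J.

W ≈ 9170 J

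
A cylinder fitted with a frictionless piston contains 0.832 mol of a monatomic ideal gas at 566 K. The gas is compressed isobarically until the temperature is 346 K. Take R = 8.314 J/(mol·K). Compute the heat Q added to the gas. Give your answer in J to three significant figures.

Q ≈ -3800 J

Isobaric: W = nRΔT = (0.832)(8.314)(-220) = -1522 J.
ΔU = nCᵥΔT with Cᵥ = 3R/2: ΔU = (0.832)(12.47)(-220) = -2283 J.
Q = ΔU + W = -2283 − 1522 = -3804 J.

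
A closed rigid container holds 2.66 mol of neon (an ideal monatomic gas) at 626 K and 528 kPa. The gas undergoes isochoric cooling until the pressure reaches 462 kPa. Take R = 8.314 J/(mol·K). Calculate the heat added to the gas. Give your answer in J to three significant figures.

Constant volume ⇒ W = 0, so Q = ΔU = nCᵥΔT with Cᵥ = 3R/2 = 12.47 J/(mol·K).
At constant V, T₂/T₁ = P₂/P₁ ⇒ ΔT = T₁(P₂/P₁ − 1) = 626·(462/528 − 1) = -78.25 K.
ΔU = (2.66)(12.47)(-78.25) = -2596 J.

Q ≈ -2600 J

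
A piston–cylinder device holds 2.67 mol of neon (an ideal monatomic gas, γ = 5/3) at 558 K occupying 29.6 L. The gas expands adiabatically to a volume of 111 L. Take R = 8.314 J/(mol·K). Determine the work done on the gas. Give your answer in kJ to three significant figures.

Adiabatic: TV^(γ−1) = const with γ = 5/3.
T₂ = T₁ (V₁/V₂)^(γ−1) = 558 × (29.6/111)^0.667 = 558 × 0.4143 = 231.2 K.
W_by = nCᵥ(T₁ − T₂) = (2.67)(12.47)(558 − 231.2) = 10882 J.
Work on gas = −W_by = -10882 J.

W ≈ -10.9 kJ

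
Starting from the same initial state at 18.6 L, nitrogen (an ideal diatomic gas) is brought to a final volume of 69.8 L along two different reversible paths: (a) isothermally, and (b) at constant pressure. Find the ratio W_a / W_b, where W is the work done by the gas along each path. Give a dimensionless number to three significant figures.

W_a / W_b ≈ 0.480

Path (a) isothermal: W = P₁V₁ ln(V₂/V₁) → W_a/(P₁V₁) = 1.322.
Path (b) isobaric: W = P₁(V₂ − V₁) → W_b/(P₁V₁) = 2.753.
W_a / W_b = 1.322 / 2.753 = 0.4804.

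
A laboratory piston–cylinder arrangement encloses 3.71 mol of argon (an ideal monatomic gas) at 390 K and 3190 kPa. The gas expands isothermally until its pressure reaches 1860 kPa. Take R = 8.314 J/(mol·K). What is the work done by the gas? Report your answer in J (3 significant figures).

W ≈ 6490 J

Isothermal process: W = nRT ln(V₂/V₁) = nRT ln(P₁/P₂).
W = (3.71)(8.314)(390) × ln(3190/1860)
  = 12030 × ln(1.715) = 12030 × 0.5394
W_by_gas = 6489 J.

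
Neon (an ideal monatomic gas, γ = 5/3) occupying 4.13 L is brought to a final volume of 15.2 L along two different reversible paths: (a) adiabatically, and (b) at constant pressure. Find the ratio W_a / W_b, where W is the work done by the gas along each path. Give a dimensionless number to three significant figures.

Path (a) adiabatic: W = P₁V₁(1 − (V₁/V₂)^(γ−1))/(γ−1) → W_a/(P₁V₁) = 0.8707.
Path (b) isobaric: W = P₁(V₂ − V₁) → W_b/(P₁V₁) = 2.68.
W_a / W_b = 0.8707 / 2.68 = 0.3249.

W_a / W_b ≈ 0.325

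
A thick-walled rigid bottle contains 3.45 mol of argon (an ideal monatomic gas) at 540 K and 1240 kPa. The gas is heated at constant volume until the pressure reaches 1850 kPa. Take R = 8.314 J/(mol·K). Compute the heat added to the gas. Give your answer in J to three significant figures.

Constant volume ⇒ W = 0, so Q = ΔU = nCᵥΔT with Cᵥ = 3R/2 = 12.47 J/(mol·K).
At constant V, T₂/T₁ = P₂/P₁ ⇒ ΔT = T₁(P₂/P₁ − 1) = 540·(1850/1240 − 1) = 265.6 K.
ΔU = (3.45)(12.47)(265.6) = 11429 J.

Q ≈ 11400 J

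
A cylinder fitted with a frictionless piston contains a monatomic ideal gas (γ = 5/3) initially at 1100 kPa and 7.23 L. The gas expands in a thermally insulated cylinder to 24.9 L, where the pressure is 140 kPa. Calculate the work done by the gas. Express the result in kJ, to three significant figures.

Adiabatic: W = (P₁V₁ − P₂V₂)/(γ − 1) with γ = 5/3.
P₁V₁ = 7953 J, P₂V₂ = 3486 J.
W = (7953 − 3486) / 0.6667 = 6701 J.

W ≈ 6.70 kJ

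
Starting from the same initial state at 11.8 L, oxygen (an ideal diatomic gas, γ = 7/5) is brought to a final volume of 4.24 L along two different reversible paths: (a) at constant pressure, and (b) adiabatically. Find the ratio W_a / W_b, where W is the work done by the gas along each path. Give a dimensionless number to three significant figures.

Path (a) isobaric: W = P₁(V₂ − V₁) → W_a/(P₁V₁) = -0.6407.
Path (b) adiabatic: W = P₁V₁(1 − (V₁/V₂)^(γ−1))/(γ−1) → W_b/(P₁V₁) = -1.265.
W_a / W_b = -0.6407 / -1.265 = 0.5065.

W_a / W_b ≈ 0.507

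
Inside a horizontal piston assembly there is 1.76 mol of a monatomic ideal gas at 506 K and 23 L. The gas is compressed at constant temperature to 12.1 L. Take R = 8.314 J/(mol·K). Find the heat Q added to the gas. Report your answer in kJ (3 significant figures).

Q ≈ -4.76 kJ

Isothermal ⇒ ΔU = 0, so Q = W = nRT ln(V₂/V₁).
Q = (1.76)(8.314)(506) ln(12.1/23) = 7404 × -0.6423 = -4756 J.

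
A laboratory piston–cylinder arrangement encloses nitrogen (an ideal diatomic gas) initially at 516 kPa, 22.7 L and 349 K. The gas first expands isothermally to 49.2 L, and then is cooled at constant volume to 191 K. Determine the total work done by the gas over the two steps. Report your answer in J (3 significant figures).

W_total ≈ 9060 J

Step 1 (isothermal): W = P₁V₁ ln(V₂/V₁) = (11713) ln(49.2/22.7) = 9060 J.
Step 2 (isochoric): W = 0 (constant volume).
W_total = 9060 + 0 = 9060 J.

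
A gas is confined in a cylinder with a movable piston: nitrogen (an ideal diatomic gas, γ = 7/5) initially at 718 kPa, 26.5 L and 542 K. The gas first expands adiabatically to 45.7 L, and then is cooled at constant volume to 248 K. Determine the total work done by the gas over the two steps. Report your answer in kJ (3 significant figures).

W_total ≈ 9.32 kJ

Step 1 (adiabatic): W = (P₁V₁ − P₂V₂)/(γ−1) = (19027 − 15300)/0.4 = 9317 J.
Step 2 (isochoric): W = 0 (constant volume).
W_total = 9317 + 0 = 9317 J.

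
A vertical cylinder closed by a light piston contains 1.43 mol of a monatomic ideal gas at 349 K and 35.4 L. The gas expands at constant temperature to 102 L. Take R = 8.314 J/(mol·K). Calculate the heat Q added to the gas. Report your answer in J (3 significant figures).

Q ≈ 4390 J

Isothermal ⇒ ΔU = 0, so Q = W = nRT ln(V₂/V₁).
Q = (1.43)(8.314)(349) ln(102/35.4) = 4149 × 1.058 = 4391 J.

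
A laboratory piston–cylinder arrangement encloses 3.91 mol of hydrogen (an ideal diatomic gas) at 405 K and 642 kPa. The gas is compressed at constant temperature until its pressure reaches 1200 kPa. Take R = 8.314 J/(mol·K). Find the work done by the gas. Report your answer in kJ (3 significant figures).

Isothermal process: W = nRT ln(V₂/V₁) = nRT ln(P₁/P₂).
W = (3.91)(8.314)(405) × ln(642/1200)
  = 13166 × ln(0.535) = 13166 × -0.6255
W_by_gas = -8235 J.

W ≈ -8.23 kJ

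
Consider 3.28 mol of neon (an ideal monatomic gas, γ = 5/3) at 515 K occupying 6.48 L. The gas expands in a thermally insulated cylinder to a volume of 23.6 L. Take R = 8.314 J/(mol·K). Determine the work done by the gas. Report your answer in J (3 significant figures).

W ≈ 12200 J

Adiabatic: TV^(γ−1) = const with γ = 5/3.
T₂ = T₁ (V₁/V₂)^(γ−1) = 515 × (6.48/23.6)^0.667 = 515 × 0.4225 = 217.6 K.
W_by = nCᵥ(T₁ − T₂) = (3.28)(12.47)(515 − 217.6) = 12167 J.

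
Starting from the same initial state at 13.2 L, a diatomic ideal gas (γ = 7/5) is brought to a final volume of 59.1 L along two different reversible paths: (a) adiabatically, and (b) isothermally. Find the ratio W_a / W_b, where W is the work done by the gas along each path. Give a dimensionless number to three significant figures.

Path (a) adiabatic: W = P₁V₁(1 − (V₁/V₂)^(γ−1))/(γ−1) → W_a/(P₁V₁) = 1.127.
Path (b) isothermal: W = P₁V₁ ln(V₂/V₁) → W_b/(P₁V₁) = 1.499.
W_a / W_b = 1.127 / 1.499 = 0.7521.

W_a / W_b ≈ 0.752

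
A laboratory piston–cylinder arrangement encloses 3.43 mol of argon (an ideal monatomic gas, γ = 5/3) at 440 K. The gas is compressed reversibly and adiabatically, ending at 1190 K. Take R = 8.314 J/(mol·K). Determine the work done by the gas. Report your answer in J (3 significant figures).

W ≈ -32100 J

Adiabatic ⇒ Q = 0, so W_by = −ΔU = nCᵥ(T₁ − T₂).
Cᵥ = 3R/2 = 12.47 J/(mol·K).
W = (3.43)(12.47)(440 − 1190) = -32082 J.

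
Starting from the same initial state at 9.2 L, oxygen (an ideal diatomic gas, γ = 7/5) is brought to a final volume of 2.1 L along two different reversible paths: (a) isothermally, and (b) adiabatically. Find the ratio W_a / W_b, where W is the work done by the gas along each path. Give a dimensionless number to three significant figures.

W_a / W_b ≈ 0.733

Path (a) isothermal: W = P₁V₁ ln(V₂/V₁) → W_a/(P₁V₁) = -1.477.
Path (b) adiabatic: W = P₁V₁(1 − (V₁/V₂)^(γ−1))/(γ−1) → W_b/(P₁V₁) = -2.014.
W_a / W_b = -1.477 / -2.014 = 0.7335.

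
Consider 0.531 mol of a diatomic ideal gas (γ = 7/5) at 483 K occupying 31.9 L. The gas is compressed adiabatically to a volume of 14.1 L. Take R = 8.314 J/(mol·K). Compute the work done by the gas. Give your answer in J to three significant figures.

Adiabatic: TV^(γ−1) = const with γ = 7/5.
T₂ = T₁ (V₁/V₂)^(γ−1) = 483 × (31.9/14.1)^0.4 = 483 × 1.386 = 669.5 K.
W_by = nCᵥ(T₁ − T₂) = (0.531)(20.79)(483 − 669.5) = -2059 J.

W ≈ -2060 J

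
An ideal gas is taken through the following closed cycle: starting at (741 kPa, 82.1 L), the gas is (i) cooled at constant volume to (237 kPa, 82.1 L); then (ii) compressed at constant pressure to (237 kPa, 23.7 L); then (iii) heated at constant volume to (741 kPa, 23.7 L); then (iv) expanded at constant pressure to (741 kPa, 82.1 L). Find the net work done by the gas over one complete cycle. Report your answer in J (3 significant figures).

W_net ≈ 29400 J

Constant-volume legs do no work.
W(ii) = (237)(23.7 − 82.1) = -13841 J; W(iv) = (741)(82.1 − 23.7) = 43274 J.
W_net = -13841 + 43274 = 29434 J (the clockwise enclosed area).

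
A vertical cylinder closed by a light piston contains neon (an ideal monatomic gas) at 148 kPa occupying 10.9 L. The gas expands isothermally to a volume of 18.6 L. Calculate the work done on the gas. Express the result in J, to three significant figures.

W ≈ -862 J

Isothermal: W = nRT ln(V₂/V₁) = P₁V₁ ln(V₂/V₁).
P₁V₁ = (148 kPa)(10.9 L) = 1613 J.
W = 1613 × ln(18.6/10.9) = 1613 × 0.5344
W_by_gas = 862.1 J; work on gas = −W_by = -862.1 J.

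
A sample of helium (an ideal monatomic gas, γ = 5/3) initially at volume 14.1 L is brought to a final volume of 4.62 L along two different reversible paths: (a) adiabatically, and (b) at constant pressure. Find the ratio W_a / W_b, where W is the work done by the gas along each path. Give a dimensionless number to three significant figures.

W_a / W_b ≈ 2.46

Path (a) adiabatic: W = P₁V₁(1 − (V₁/V₂)^(γ−1))/(γ−1) → W_a/(P₁V₁) = -1.656.
Path (b) isobaric: W = P₁(V₂ − V₁) → W_b/(P₁V₁) = -0.6723.
W_a / W_b = -1.656 / -0.6723 = 2.463.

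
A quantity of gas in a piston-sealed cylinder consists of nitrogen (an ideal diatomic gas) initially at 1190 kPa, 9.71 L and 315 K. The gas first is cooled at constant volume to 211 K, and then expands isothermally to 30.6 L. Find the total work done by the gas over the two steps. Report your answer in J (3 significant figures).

Step 1 (isochoric): W = 0 (constant volume).
After step 1: P = 797.1 kPa (V unchanged).
Step 2 (isothermal): W = P₁V₁ ln(V₂/V₁) = (7740) ln(30.6/9.71) = 8884 J.
W_total = 0 + 8884 = 8884 J.

W_total ≈ 8880 J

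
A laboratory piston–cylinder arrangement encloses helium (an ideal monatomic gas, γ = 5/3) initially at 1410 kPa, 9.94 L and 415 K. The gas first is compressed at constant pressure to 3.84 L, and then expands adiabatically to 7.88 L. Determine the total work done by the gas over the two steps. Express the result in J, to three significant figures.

W_total ≈ -5510 J

Step 1 (isobaric): W = PΔV = (1410 kPa)(3.84 − 9.94 L) = -8601 J.
After step 1: P = 1410 kPa, V = 3.84 L, T = 160.3 K.
Step 2 (adiabatic): W = (P₁V₁ − P₂V₂)/(γ−1) = (5414 − 3353)/0.667 = 3092 J.
W_total = -8601 + 3092 = -5509 J.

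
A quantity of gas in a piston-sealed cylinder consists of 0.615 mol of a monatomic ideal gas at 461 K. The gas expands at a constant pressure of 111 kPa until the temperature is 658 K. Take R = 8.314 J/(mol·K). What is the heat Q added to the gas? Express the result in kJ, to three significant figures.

Q ≈ 2.52 kJ

Isobaric: W = nRΔT = (0.615)(8.314)(197) = 1007 J.
ΔU = nCᵥΔT with Cᵥ = 3R/2: ΔU = (0.615)(12.47)(197) = 1511 J.
Q = ΔU + W = 1511 + 1007 = 2518 J.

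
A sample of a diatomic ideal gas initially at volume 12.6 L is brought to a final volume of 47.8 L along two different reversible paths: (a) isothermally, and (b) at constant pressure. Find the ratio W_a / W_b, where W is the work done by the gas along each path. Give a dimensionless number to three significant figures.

W_a / W_b ≈ 0.477

Path (a) isothermal: W = P₁V₁ ln(V₂/V₁) → W_a/(P₁V₁) = 1.333.
Path (b) isobaric: W = P₁(V₂ − V₁) → W_b/(P₁V₁) = 2.794.
W_a / W_b = 1.333 / 2.794 = 0.4773.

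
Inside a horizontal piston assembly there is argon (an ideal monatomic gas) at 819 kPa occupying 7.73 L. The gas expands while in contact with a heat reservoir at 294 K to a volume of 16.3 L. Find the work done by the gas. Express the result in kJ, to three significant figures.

Isothermal: W = nRT ln(V₂/V₁) = P₁V₁ ln(V₂/V₁).
P₁V₁ = (819 kPa)(7.73 L) = 6331 J.
W = 6331 × ln(16.3/7.73) = 6331 × 0.7461
W_by_gas = 4723 J.

W ≈ 4.72 kJ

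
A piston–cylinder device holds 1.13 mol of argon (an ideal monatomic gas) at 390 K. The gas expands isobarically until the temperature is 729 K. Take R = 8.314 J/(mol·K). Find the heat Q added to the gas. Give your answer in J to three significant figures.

Q ≈ 7960 J

Isobaric: W = nRΔT = (1.13)(8.314)(339) = 3185 J.
ΔU = nCᵥΔT with Cᵥ = 3R/2: ΔU = (1.13)(12.47)(339) = 4777 J.
Q = ΔU + W = 4777 + 3185 = 7962 J.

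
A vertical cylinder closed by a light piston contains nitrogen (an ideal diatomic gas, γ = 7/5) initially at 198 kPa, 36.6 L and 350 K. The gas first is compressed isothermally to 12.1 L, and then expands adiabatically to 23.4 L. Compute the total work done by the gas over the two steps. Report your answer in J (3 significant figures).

Step 1 (isothermal): W = P₁V₁ ln(V₂/V₁) = (7247) ln(12.1/36.6) = -8021 J.
After step 1: P = 598.9 kPa, V = 12.1 L, T = 350 K.
Step 2 (adiabatic): W = (P₁V₁ − P₂V₂)/(γ−1) = (7247 − 5566)/0.4 = 4201 J.
W_total = -8021 + 4201 = -3820 J.

W_total ≈ -3820 J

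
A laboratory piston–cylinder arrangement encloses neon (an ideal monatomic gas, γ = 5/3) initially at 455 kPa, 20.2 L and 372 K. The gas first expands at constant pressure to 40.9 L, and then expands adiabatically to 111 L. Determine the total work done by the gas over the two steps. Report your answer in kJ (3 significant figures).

W_total ≈ 23.0 kJ

Step 1 (isobaric): W = PΔV = (455 kPa)(40.9 − 20.2 L) = 9418 J.
After step 1: P = 455 kPa, V = 40.9 L, T = 753.2 K.
Step 2 (adiabatic): W = (P₁V₁ − P₂V₂)/(γ−1) = (18610 − 9565)/0.667 = 13567 J.
W_total = 9418 + 13567 = 22986 J.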